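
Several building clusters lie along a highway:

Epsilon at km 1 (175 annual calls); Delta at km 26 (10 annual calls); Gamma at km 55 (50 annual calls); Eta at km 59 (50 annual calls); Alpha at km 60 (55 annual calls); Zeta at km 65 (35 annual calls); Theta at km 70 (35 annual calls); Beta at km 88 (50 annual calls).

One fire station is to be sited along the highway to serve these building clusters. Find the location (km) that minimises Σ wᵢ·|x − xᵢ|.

x = 55

For a sum of weighted absolute distances on a line, the optimum is the weighted median (not the mean). Total weight W = 460; half-weight = 230.
Sort by position and accumulate weight:
  km 1 (Epsilon, w=175) → cum 175
  km 26 (Delta, w=10) → cum 185
  km 55 (Gamma, w=50) → cum 235  ≥ 230 → median here
  km 59 (Eta, w=50) → cum 285
  km 60 (Alpha, w=55) → cum 340
  km 65 (Zeta, w=35) → cum 375
  km 70 (Theta, w=35) → cum 410
  km 88 (Beta, w=50) → cum 460
Optimal location: km 55.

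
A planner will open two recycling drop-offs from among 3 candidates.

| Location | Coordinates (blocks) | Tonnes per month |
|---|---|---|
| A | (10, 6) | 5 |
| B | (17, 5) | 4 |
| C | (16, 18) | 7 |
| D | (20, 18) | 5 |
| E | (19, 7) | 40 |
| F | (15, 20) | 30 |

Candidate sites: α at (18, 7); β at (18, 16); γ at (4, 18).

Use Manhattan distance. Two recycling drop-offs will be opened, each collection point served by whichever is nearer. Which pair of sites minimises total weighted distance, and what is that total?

{α, β}, total 355

Evaluate every pair (each demand assigned to the nearer of the two):
  {α, β}: total = 355
  {α, γ}: total = 636
  {β, γ}: total = 796
Best pair: {α, β} with total 355.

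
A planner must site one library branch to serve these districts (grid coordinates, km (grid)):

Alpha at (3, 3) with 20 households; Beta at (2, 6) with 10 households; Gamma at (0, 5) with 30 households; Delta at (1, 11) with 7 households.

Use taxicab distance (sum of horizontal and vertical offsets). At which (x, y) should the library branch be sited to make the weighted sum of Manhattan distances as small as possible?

Manhattan distance separates: Σwᵢ(|x−xᵢ|+|y−yᵢ|) = Σwᵢ|x−xᵢ| + Σwᵢ|y−yᵢ|, so x and y are optimised independently as 1-D weighted medians.
Total weight W = 67; half = 33.5.
x-coordinate, sorted with cumulative weight:
  x=0 (Gamma, w=30) cum 30
  x=1 (Delta, w=7) cum 37  ← median
  x=2 (Beta, w=10) cum 47
  x=3 (Alpha, w=20) cum 67
⇒ x* = 1
y-coordinate, sorted with cumulative weight:
  y=3 (Alpha, w=20) cum 20
  y=5 (Gamma, w=30) cum 50  ← median
  y=6 (Beta, w=10) cum 60
  y=11 (Delta, w=7) cum 67
⇒ y* = 5

(1, 5)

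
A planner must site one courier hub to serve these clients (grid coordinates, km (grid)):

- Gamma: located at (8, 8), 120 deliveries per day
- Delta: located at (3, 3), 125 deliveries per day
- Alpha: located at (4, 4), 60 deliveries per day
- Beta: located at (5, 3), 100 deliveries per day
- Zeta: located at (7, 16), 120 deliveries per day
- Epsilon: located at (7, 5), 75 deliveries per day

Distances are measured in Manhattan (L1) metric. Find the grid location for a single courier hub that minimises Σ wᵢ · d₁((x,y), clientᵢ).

Manhattan distance separates: Σwᵢ(|x−xᵢ|+|y−yᵢ|) = Σwᵢ|x−xᵢ| + Σwᵢ|y−yᵢ|, so x and y are optimised independently as 1-D weighted medians.
Total weight W = 600; half = 300.
x-coordinate, sorted with cumulative weight:
  x=3 (Delta, w=125) cum 125
  x=4 (Alpha, w=60) cum 185
  x=5 (Beta, w=100) cum 285
  x=7 (Zeta, w=120) cum 405  ← median
  x=7 (Epsilon, w=75) cum 480
  x=8 (Gamma, w=120) cum 600
⇒ x* = 7
y-coordinate, sorted with cumulative weight:
  y=3 (Delta, w=125) cum 125
  y=3 (Beta, w=100) cum 225
  y=4 (Alpha, w=60) cum 285
  y=5 (Epsilon, w=75) cum 360  ← median
  y=8 (Gamma, w=120) cum 480
  y=16 (Zeta, w=120) cum 600
⇒ y* = 5

(7, 5)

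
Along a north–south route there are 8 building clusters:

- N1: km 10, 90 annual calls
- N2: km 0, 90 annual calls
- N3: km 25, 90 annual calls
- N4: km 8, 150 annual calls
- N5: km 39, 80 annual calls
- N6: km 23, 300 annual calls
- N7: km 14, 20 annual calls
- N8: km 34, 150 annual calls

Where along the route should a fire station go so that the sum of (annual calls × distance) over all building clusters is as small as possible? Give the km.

For a sum of weighted absolute distances on a line, the optimum is the weighted median (not the mean). Total weight W = 970; half-weight = 485.
Sort by position and accumulate weight:
  km 0 (N2, w=90) → cum 90
  km 8 (N4, w=150) → cum 240
  km 10 (N1, w=90) → cum 330
  km 14 (N7, w=20) → cum 350
  km 23 (N6, w=300) → cum 650  ≥ 485 → median here
  km 25 (N3, w=90) → cum 740
  km 34 (N8, w=150) → cum 890
  km 39 (N5, w=80) → cum 970
Optimal location: km 23.

x = 23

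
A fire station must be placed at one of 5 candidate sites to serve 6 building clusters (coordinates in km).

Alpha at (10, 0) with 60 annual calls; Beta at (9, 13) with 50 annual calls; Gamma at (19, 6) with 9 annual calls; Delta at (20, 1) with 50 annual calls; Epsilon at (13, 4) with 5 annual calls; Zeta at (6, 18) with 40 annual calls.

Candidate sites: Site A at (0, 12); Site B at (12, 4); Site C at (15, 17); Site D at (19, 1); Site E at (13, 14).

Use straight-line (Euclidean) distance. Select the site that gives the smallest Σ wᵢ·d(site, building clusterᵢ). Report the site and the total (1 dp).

Site B, total 1849.7 km

Total weighted distance at each candidate:
  Site A (0, 12): total = 3126.3
  Site B (12, 4): total = 1849.7
  Site C (15, 17): total = 2795.2
  Site D (19, 1): total = 2308.9
  Site E (13, 14): total = 2266.0
Minimum is at Site B with total 1849.7 km.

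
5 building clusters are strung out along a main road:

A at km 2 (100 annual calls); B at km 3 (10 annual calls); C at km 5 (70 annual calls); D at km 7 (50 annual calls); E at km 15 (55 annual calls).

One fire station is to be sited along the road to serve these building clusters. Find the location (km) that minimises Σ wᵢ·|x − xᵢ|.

x = 5

For a sum of weighted absolute distances on a line, the optimum is the weighted median (not the mean). Total weight W = 285; half-weight = 142.5.
Sort by position and accumulate weight:
  km 2 (A, w=100) → cum 100
  km 3 (B, w=10) → cum 110
  km 5 (C, w=70) → cum 180  ≥ 142.5 → median here
  km 7 (D, w=50) → cum 230
  km 15 (E, w=55) → cum 285
Optimal location: km 5.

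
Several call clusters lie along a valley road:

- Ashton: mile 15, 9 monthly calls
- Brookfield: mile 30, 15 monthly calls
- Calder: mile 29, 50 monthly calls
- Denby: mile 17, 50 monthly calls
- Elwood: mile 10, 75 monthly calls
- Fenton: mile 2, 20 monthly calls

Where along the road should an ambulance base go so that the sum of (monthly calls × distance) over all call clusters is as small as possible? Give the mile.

x = 17

For a sum of weighted absolute distances on a line, the optimum is the weighted median (not the mean). Total weight W = 219; half-weight = 109.5.
Sort by position and accumulate weight:
  mile 2 (Fenton, w=20) → cum 20
  mile 10 (Elwood, w=75) → cum 95
  mile 15 (Ashton, w=9) → cum 104
  mile 17 (Denby, w=50) → cum 154  ≥ 109.5 → median here
  mile 29 (Calder, w=50) → cum 204
  mile 30 (Brookfield, w=15) → cum 219
Optimal location: mile 17.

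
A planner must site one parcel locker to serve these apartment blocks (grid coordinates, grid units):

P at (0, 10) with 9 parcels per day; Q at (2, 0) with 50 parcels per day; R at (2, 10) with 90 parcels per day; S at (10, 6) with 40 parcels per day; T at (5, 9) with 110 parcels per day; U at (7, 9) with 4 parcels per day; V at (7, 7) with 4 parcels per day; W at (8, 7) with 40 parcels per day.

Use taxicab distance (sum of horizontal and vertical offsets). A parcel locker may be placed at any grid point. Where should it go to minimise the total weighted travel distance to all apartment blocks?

(5, 9)

Manhattan distance separates: Σwᵢ(|x−xᵢ|+|y−yᵢ|) = Σwᵢ|x−xᵢ| + Σwᵢ|y−yᵢ|, so x and y are optimised independently as 1-D weighted medians.
Total weight W = 347; half = 173.5.
x-coordinate, sorted with cumulative weight:
  x=0 (P, w=9) cum 9
  x=2 (Q, w=50) cum 59
  x=2 (R, w=90) cum 149
  x=5 (T, w=110) cum 259  ← median
  x=7 (U, w=4) cum 263
  x=7 (V, w=4) cum 267
  x=8 (W, w=40) cum 307
  x=10 (S, w=40) cum 347
⇒ x* = 5
y-coordinate, sorted with cumulative weight:
  y=0 (Q, w=50) cum 50
  y=6 (S, w=40) cum 90
  y=7 (V, w=4) cum 94
  y=7 (W, w=40) cum 134
  y=9 (T, w=110) cum 244  ← median
  y=9 (U, w=4) cum 248
  y=10 (P, w=9) cum 257
  y=10 (R, w=90) cum 347
⇒ y* = 9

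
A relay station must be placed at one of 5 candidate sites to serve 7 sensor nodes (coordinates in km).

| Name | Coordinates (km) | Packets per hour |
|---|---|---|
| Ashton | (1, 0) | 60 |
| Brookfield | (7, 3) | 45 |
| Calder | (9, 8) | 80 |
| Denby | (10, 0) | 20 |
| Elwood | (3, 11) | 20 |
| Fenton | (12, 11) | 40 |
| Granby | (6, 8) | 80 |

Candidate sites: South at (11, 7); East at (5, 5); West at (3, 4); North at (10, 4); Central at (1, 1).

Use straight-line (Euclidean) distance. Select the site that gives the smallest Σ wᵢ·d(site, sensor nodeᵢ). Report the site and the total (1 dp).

Total weighted distance at each candidate:
  South (11, 7): total = 2059.0
  East (5, 5): total = 1801.1
  West (3, 4): total = 2188.1
  North (10, 4): total = 2084.8
  Central (1, 1): total = 2862.9
Minimum is at East with total 1801.1 km.

East, total 1801.1 km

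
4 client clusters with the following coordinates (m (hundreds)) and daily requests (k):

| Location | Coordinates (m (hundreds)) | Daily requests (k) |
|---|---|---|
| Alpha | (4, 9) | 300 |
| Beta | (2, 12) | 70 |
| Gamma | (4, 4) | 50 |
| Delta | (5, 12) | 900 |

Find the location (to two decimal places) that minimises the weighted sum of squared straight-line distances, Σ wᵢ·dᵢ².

(4.58, 11.02)

The minimiser of Σwᵢ‖p−pᵢ‖² is the weighted centroid p* = (Σwᵢpᵢ)/(Σwᵢ).
Σwᵢ = 1320.
Σwᵢxᵢ = 300·4 + 70·2 + 50·4 + 900·5 = 6040.
Σwᵢyᵢ = 300·9 + 70·12 + 50·4 + 900·12 = 14540.
x* = 6040/1320 = 4.58, y* = 14540/1320 = 11.02.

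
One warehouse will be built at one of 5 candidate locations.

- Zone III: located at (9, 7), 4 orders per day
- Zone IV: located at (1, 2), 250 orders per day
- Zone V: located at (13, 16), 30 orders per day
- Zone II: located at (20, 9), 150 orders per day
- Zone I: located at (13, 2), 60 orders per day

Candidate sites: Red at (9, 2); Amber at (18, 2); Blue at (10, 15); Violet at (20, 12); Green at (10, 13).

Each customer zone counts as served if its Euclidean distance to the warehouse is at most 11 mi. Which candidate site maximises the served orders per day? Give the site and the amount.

Red, covering 314

Coverage radius r = 11 mi; a point is covered iff (Δx)²+(Δy)² ≤ 11² = 121.
  Red (9, 2): covers {Zone III, Zone IV, Zone I} → 314
  Amber (18, 2): covers {Zone III, Zone II, Zone I} → 214
  Blue (10, 15): covers {Zone III, Zone V} → 34
  Violet (20, 12): covers {Zone V, Zone II} → 180
  Green (10, 13): covers {Zone III, Zone V, Zone II} → 184
Maximum coverage at Red: 314 orders per day.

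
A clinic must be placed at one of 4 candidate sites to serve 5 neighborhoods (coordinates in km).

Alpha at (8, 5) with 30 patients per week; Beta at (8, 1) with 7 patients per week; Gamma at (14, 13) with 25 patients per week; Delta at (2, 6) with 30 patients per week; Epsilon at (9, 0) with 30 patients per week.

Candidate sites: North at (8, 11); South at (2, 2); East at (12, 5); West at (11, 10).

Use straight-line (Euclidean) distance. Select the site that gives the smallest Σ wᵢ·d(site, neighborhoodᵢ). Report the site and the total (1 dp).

East, total 842.2 km

Total weighted distance at each candidate:
  North (8, 11): total = 973.8
  South (2, 2): total = 989.2
  East (12, 5): total = 842.2
  West (11, 10): total = 948.8
Minimum is at East with total 842.2 km.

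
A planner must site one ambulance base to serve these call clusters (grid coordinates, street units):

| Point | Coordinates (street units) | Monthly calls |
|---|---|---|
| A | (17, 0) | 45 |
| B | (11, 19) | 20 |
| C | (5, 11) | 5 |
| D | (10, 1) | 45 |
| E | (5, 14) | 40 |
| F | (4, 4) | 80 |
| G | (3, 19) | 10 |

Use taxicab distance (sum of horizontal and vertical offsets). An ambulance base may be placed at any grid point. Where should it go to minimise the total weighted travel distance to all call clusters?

(5, 4)

Manhattan distance separates: Σwᵢ(|x−xᵢ|+|y−yᵢ|) = Σwᵢ|x−xᵢ| + Σwᵢ|y−yᵢ|, so x and y are optimised independently as 1-D weighted medians.
Total weight W = 245; half = 122.5.
x-coordinate, sorted with cumulative weight:
  x=3 (G, w=10) cum 10
  x=4 (F, w=80) cum 90
  x=5 (C, w=5) cum 95
  x=5 (E, w=40) cum 135  ← median
  x=10 (D, w=45) cum 180
  x=11 (B, w=20) cum 200
  x=17 (A, w=45) cum 245
⇒ x* = 5
y-coordinate, sorted with cumulative weight:
  y=0 (A, w=45) cum 45
  y=1 (D, w=45) cum 90
  y=4 (F, w=80) cum 170  ← median
  y=11 (C, w=5) cum 175
  y=14 (E, w=40) cum 215
  y=19 (B, w=20) cum 235
  y=19 (G, w=10) cum 245
⇒ y* = 4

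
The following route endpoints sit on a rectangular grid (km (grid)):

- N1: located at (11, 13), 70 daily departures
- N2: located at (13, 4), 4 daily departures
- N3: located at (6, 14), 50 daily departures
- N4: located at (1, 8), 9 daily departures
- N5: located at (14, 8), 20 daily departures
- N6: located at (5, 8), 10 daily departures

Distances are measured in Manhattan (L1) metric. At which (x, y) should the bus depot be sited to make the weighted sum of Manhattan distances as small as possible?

(11, 13)

Manhattan distance separates: Σwᵢ(|x−xᵢ|+|y−yᵢ|) = Σwᵢ|x−xᵢ| + Σwᵢ|y−yᵢ|, so x and y are optimised independently as 1-D weighted medians.
Total weight W = 163; half = 81.5.
x-coordinate, sorted with cumulative weight:
  x=1 (N4, w=9) cum 9
  x=5 (N6, w=10) cum 19
  x=6 (N3, w=50) cum 69
  x=11 (N1, w=70) cum 139  ← median
  x=13 (N2, w=4) cum 143
  x=14 (N5, w=20) cum 163
⇒ x* = 11
y-coordinate, sorted with cumulative weight:
  y=4 (N2, w=4) cum 4
  y=8 (N4, w=9) cum 13
  y=8 (N5, w=20) cum 33
  y=8 (N6, w=10) cum 43
  y=13 (N1, w=70) cum 113  ← median
  y=14 (N3, w=50) cum 163
⇒ y* = 13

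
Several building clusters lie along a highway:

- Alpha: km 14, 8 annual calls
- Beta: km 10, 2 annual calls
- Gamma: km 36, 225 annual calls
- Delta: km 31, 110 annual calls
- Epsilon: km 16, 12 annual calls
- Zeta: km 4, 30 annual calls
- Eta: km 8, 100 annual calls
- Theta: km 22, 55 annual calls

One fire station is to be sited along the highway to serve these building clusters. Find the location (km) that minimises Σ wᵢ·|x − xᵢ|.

x = 31

For a sum of weighted absolute distances on a line, the optimum is the weighted median (not the mean). Total weight W = 542; half-weight = 271.
Sort by position and accumulate weight:
  km 4 (Zeta, w=30) → cum 30
  km 8 (Eta, w=100) → cum 130
  km 10 (Beta, w=2) → cum 132
  km 14 (Alpha, w=8) → cum 140
  km 16 (Epsilon, w=12) → cum 152
  km 22 (Theta, w=55) → cum 207
  km 31 (Delta, w=110) → cum 317  ≥ 271 → median here
  km 36 (Gamma, w=225) → cum 542
Optimal location: km 31.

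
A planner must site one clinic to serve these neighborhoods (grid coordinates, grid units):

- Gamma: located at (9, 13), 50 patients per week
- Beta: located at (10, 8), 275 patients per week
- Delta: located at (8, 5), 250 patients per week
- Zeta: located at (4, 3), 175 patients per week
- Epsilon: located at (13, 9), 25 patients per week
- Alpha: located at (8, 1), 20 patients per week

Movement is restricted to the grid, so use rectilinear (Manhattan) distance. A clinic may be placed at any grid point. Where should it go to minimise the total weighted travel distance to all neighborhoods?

Manhattan distance separates: Σwᵢ(|x−xᵢ|+|y−yᵢ|) = Σwᵢ|x−xᵢ| + Σwᵢ|y−yᵢ|, so x and y are optimised independently as 1-D weighted medians.
Total weight W = 795; half = 397.5.
x-coordinate, sorted with cumulative weight:
  x=4 (Zeta, w=175) cum 175
  x=8 (Delta, w=250) cum 425  ← median
  x=8 (Alpha, w=20) cum 445
  x=9 (Gamma, w=50) cum 495
  x=10 (Beta, w=275) cum 770
  x=13 (Epsilon, w=25) cum 795
⇒ x* = 8
y-coordinate, sorted with cumulative weight:
  y=1 (Alpha, w=20) cum 20
  y=3 (Zeta, w=175) cum 195
  y=5 (Delta, w=250) cum 445  ← median
  y=8 (Beta, w=275) cum 720
  y=9 (Epsilon, w=25) cum 745
  y=13 (Gamma, w=50) cum 795
⇒ y* = 5

(8, 5)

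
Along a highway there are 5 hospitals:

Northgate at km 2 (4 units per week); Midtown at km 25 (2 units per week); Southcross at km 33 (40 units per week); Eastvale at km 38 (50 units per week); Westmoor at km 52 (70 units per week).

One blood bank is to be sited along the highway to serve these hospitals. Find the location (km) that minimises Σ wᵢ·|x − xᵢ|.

For a sum of weighted absolute distances on a line, the optimum is the weighted median (not the mean). Total weight W = 166; half-weight = 83.
Sort by position and accumulate weight:
  km 2 (Northgate, w=4) → cum 4
  km 25 (Midtown, w=2) → cum 6
  km 33 (Southcross, w=40) → cum 46
  km 38 (Eastvale, w=50) → cum 96  ≥ 83 → median here
  km 52 (Westmoor, w=70) → cum 166
Optimal location: km 38.

x = 38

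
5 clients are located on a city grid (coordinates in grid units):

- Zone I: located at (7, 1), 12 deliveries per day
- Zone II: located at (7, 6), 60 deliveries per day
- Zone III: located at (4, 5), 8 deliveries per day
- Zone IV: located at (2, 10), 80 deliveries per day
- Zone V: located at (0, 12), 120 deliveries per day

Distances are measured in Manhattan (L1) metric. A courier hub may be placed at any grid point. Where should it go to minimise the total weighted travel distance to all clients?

Manhattan distance separates: Σwᵢ(|x−xᵢ|+|y−yᵢ|) = Σwᵢ|x−xᵢ| + Σwᵢ|y−yᵢ|, so x and y are optimised independently as 1-D weighted medians.
Total weight W = 280; half = 140.
x-coordinate, sorted with cumulative weight:
  x=0 (Zone V, w=120) cum 120
  x=2 (Zone IV, w=80) cum 200  ← median
  x=4 (Zone III, w=8) cum 208
  x=7 (Zone I, w=12) cum 220
  x=7 (Zone II, w=60) cum 280
⇒ x* = 2
y-coordinate, sorted with cumulative weight:
  y=1 (Zone I, w=12) cum 12
  y=5 (Zone III, w=8) cum 20
  y=6 (Zone II, w=60) cum 80
  y=10 (Zone IV, w=80) cum 160  ← median
  y=12 (Zone V, w=120) cum 280
⇒ y* = 10

(2, 10)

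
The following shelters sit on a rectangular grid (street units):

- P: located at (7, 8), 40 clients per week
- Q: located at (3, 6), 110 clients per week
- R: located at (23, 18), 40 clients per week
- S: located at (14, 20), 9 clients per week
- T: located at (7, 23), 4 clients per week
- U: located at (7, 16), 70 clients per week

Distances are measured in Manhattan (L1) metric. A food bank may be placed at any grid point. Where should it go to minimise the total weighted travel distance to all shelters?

Manhattan distance separates: Σwᵢ(|x−xᵢ|+|y−yᵢ|) = Σwᵢ|x−xᵢ| + Σwᵢ|y−yᵢ|, so x and y are optimised independently as 1-D weighted medians.
Total weight W = 273; half = 136.5.
x-coordinate, sorted with cumulative weight:
  x=3 (Q, w=110) cum 110
  x=7 (P, w=40) cum 150  ← median
  x=7 (T, w=4) cum 154
  x=7 (U, w=70) cum 224
  x=14 (S, w=9) cum 233
  x=23 (R, w=40) cum 273
⇒ x* = 7
y-coordinate, sorted with cumulative weight:
  y=6 (Q, w=110) cum 110
  y=8 (P, w=40) cum 150  ← median
  y=16 (U, w=70) cum 220
  y=18 (R, w=40) cum 260
  y=20 (S, w=9) cum 269
  y=23 (T, w=4) cum 273
⇒ y* = 8

(7, 8)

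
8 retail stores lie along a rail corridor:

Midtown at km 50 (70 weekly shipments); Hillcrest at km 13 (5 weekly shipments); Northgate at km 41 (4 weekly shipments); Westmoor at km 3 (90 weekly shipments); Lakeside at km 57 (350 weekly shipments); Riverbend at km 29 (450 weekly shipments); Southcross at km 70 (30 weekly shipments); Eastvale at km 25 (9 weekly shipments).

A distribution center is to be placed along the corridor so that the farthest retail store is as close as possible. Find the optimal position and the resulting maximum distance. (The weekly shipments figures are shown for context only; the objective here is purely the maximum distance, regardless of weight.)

location 36.5, max distance 33.5

The 1-center on a line is the midpoint of the two extreme points: leftmost at 3, rightmost at 70.
Optimal location = (3 + 70)/2 = 36.5; maximum distance = (70 − 3)/2 = 33.5.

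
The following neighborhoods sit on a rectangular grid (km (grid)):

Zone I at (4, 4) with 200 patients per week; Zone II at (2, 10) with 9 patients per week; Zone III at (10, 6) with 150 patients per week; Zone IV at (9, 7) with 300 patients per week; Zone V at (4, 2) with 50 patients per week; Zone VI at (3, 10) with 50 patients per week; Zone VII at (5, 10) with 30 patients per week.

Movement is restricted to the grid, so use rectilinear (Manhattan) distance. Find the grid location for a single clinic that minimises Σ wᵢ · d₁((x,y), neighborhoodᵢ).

(9, 6)

Manhattan distance separates: Σwᵢ(|x−xᵢ|+|y−yᵢ|) = Σwᵢ|x−xᵢ| + Σwᵢ|y−yᵢ|, so x and y are optimised independently as 1-D weighted medians.
Total weight W = 789; half = 394.5.
x-coordinate, sorted with cumulative weight:
  x=2 (Zone II, w=9) cum 9
  x=3 (Zone VI, w=50) cum 59
  x=4 (Zone I, w=200) cum 259
  x=4 (Zone V, w=50) cum 309
  x=5 (Zone VII, w=30) cum 339
  x=9 (Zone IV, w=300) cum 639  ← median
  x=10 (Zone III, w=150) cum 789
⇒ x* = 9
y-coordinate, sorted with cumulative weight:
  y=2 (Zone V, w=50) cum 50
  y=4 (Zone I, w=200) cum 250
  y=6 (Zone III, w=150) cum 400  ← median
  y=7 (Zone IV, w=300) cum 700
  y=10 (Zone II, w=9) cum 709
  y=10 (Zone VI, w=50) cum 759
  y=10 (Zone VII, w=30) cum 789
⇒ y* = 6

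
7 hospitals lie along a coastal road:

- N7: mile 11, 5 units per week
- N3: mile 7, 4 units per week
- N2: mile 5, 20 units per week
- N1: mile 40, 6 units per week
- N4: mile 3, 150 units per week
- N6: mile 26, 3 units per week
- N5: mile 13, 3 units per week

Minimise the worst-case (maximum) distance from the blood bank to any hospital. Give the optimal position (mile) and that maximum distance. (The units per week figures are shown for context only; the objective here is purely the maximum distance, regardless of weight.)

The 1-center on a line is the midpoint of the two extreme points: leftmost at 3, rightmost at 40.
Optimal location = (3 + 40)/2 = 21.5; maximum distance = (40 − 3)/2 = 18.5.

location 21.5, max distance 18.5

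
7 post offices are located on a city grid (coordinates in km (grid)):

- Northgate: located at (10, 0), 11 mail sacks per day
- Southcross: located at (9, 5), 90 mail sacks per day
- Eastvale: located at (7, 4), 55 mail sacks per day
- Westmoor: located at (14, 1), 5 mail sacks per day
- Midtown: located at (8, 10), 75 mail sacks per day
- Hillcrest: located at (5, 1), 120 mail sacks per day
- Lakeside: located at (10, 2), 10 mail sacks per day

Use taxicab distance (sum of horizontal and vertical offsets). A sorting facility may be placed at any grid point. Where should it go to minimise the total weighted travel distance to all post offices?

(8, 4)

Manhattan distance separates: Σwᵢ(|x−xᵢ|+|y−yᵢ|) = Σwᵢ|x−xᵢ| + Σwᵢ|y−yᵢ|, so x and y are optimised independently as 1-D weighted medians.
Total weight W = 366; half = 183.
x-coordinate, sorted with cumulative weight:
  x=5 (Hillcrest, w=120) cum 120
  x=7 (Eastvale, w=55) cum 175
  x=8 (Midtown, w=75) cum 250  ← median
  x=9 (Southcross, w=90) cum 340
  x=10 (Northgate, w=11) cum 351
  x=10 (Lakeside, w=10) cum 361
  x=14 (Westmoor, w=5) cum 366
⇒ x* = 8
y-coordinate, sorted with cumulative weight:
  y=0 (Northgate, w=11) cum 11
  y=1 (Westmoor, w=5) cum 16
  y=1 (Hillcrest, w=120) cum 136
  y=2 (Lakeside, w=10) cum 146
  y=4 (Eastvale, w=55) cum 201  ← median
  y=5 (Southcross, w=90) cum 291
  y=10 (Midtown, w=75) cum 366
⇒ y* = 4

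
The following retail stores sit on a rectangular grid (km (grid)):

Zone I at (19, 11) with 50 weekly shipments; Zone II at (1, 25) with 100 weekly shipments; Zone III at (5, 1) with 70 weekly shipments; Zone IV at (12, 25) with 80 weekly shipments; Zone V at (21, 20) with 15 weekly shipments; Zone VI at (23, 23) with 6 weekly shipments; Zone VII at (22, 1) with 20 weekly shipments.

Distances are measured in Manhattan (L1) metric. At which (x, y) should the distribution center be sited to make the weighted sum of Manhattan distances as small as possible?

(12, 25)

Manhattan distance separates: Σwᵢ(|x−xᵢ|+|y−yᵢ|) = Σwᵢ|x−xᵢ| + Σwᵢ|y−yᵢ|, so x and y are optimised independently as 1-D weighted medians.
Total weight W = 341; half = 170.5.
x-coordinate, sorted with cumulative weight:
  x=1 (Zone II, w=100) cum 100
  x=5 (Zone III, w=70) cum 170
  x=12 (Zone IV, w=80) cum 250  ← median
  x=19 (Zone I, w=50) cum 300
  x=21 (Zone V, w=15) cum 315
  x=22 (Zone VII, w=20) cum 335
  x=23 (Zone VI, w=6) cum 341
⇒ x* = 12
y-coordinate, sorted with cumulative weight:
  y=1 (Zone III, w=70) cum 70
  y=1 (Zone VII, w=20) cum 90
  y=11 (Zone I, w=50) cum 140
  y=20 (Zone V, w=15) cum 155
  y=23 (Zone VI, w=6) cum 161
  y=25 (Zone II, w=100) cum 261  ← median
  y=25 (Zone IV, w=80) cum 341
⇒ y* = 25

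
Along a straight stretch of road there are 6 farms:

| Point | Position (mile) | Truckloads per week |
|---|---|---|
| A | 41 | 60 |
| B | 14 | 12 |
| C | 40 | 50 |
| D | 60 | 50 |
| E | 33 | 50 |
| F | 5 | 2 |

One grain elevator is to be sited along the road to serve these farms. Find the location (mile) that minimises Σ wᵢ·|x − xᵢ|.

x = 40

For a sum of weighted absolute distances on a line, the optimum is the weighted median (not the mean). Total weight W = 224; half-weight = 112.
Sort by position and accumulate weight:
  mile 5 (F, w=2) → cum 2
  mile 14 (B, w=12) → cum 14
  mile 33 (E, w=50) → cum 64
  mile 40 (C, w=50) → cum 114  ≥ 112 → median here
  mile 41 (A, w=60) → cum 174
  mile 60 (D, w=50) → cum 224
Optimal location: mile 40.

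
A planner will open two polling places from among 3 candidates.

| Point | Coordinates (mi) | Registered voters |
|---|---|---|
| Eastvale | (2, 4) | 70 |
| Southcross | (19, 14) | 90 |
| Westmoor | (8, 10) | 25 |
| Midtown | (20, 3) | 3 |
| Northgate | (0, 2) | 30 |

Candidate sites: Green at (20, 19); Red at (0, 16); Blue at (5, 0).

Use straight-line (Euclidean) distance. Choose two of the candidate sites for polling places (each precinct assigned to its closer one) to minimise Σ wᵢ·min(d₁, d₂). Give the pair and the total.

{Green, Blue}, total 1277.4

Evaluate every pair (each demand assigned to the nearer of the two):
  {Green, Blue}: total = 1277.4
  {Green, Red}: total = 2028.5
  {Red, Blue}: total = 2526.9
Best pair: {Green, Blue} with total 1277.4.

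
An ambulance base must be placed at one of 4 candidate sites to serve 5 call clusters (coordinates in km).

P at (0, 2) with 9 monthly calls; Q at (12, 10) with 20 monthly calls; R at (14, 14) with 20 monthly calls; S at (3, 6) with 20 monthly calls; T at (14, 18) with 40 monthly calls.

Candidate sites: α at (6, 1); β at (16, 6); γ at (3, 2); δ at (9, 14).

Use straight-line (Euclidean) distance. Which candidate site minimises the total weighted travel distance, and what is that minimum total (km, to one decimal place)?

δ, total 791.1 km

Total weighted distance at each candidate:
  α (6, 1): total = 1444.5
  β (16, 6): total = 1173.1
  γ (3, 2): total = 1450.1
  δ (9, 14): total = 791.1
Minimum is at δ with total 791.1 km.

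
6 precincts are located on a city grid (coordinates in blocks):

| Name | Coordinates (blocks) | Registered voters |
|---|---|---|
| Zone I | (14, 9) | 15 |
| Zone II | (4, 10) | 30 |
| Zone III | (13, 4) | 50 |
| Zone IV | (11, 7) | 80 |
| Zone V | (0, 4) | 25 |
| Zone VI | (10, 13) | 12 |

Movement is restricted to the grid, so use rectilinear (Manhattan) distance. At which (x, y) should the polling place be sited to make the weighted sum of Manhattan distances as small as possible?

(11, 7)

Manhattan distance separates: Σwᵢ(|x−xᵢ|+|y−yᵢ|) = Σwᵢ|x−xᵢ| + Σwᵢ|y−yᵢ|, so x and y are optimised independently as 1-D weighted medians.
Total weight W = 212; half = 106.
x-coordinate, sorted with cumulative weight:
  x=0 (Zone V, w=25) cum 25
  x=4 (Zone II, w=30) cum 55
  x=10 (Zone VI, w=12) cum 67
  x=11 (Zone IV, w=80) cum 147  ← median
  x=13 (Zone III, w=50) cum 197
  x=14 (Zone I, w=15) cum 212
⇒ x* = 11
y-coordinate, sorted with cumulative weight:
  y=4 (Zone III, w=50) cum 50
  y=4 (Zone V, w=25) cum 75
  y=7 (Zone IV, w=80) cum 155  ← median
  y=9 (Zone I, w=15) cum 170
  y=10 (Zone II, w=30) cum 200
  y=13 (Zone VI, w=12) cum 212
⇒ y* = 7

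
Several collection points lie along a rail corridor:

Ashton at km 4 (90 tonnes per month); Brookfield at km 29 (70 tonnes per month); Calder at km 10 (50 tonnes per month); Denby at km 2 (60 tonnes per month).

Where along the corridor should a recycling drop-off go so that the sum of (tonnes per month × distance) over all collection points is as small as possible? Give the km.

x = 4

For a sum of weighted absolute distances on a line, the optimum is the weighted median (not the mean). Total weight W = 270; half-weight = 135.
Sort by position and accumulate weight:
  km 2 (Denby, w=60) → cum 60
  km 4 (Ashton, w=90) → cum 150  ≥ 135 → median here
  km 10 (Calder, w=50) → cum 200
  km 29 (Brookfield, w=70) → cum 270
Optimal location: km 4.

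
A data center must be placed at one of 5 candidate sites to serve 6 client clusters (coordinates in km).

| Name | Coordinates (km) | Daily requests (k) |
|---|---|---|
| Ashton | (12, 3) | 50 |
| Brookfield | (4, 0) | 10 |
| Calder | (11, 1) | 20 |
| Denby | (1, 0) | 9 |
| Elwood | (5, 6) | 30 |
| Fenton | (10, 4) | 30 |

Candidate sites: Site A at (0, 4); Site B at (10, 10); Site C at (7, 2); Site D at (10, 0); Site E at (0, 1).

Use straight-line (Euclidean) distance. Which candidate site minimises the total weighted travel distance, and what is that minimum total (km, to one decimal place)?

Total weighted distance at each candidate:
  Site A (0, 4): total = 1385.3
  Site B (10, 10): total = 1154.9
  Site C (7, 2): total = 672.7
  Site D (10, 0): total = 703.9
  Site E (0, 1): total = 1407.6
Minimum is at Site C with total 672.7 km.

Site C, total 672.7 km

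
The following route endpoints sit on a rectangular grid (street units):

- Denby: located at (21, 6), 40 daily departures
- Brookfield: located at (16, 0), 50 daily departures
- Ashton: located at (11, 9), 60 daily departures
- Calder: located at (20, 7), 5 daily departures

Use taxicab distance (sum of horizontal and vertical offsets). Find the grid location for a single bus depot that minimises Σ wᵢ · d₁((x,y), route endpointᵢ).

Manhattan distance separates: Σwᵢ(|x−xᵢ|+|y−yᵢ|) = Σwᵢ|x−xᵢ| + Σwᵢ|y−yᵢ|, so x and y are optimised independently as 1-D weighted medians.
Total weight W = 155; half = 77.5.
x-coordinate, sorted with cumulative weight:
  x=11 (Ashton, w=60) cum 60
  x=16 (Brookfield, w=50) cum 110  ← median
  x=20 (Calder, w=5) cum 115
  x=21 (Denby, w=40) cum 155
⇒ x* = 16
y-coordinate, sorted with cumulative weight:
  y=0 (Brookfield, w=50) cum 50
  y=6 (Denby, w=40) cum 90  ← median
  y=7 (Calder, w=5) cum 95
  y=9 (Ashton, w=60) cum 155
⇒ y* = 6

(16, 6)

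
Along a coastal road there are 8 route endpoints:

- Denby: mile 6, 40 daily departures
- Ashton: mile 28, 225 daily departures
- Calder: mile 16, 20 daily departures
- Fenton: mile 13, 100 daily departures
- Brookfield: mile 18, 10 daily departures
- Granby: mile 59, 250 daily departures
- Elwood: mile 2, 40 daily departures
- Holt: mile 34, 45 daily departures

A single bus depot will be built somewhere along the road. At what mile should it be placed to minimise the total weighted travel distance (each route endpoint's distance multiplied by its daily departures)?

x = 28

For a sum of weighted absolute distances on a line, the optimum is the weighted median (not the mean). Total weight W = 730; half-weight = 365.
Sort by position and accumulate weight:
  mile 2 (Elwood, w=40) → cum 40
  mile 6 (Denby, w=40) → cum 80
  mile 13 (Fenton, w=100) → cum 180
  mile 16 (Calder, w=20) → cum 200
  mile 18 (Brookfield, w=10) → cum 210
  mile 28 (Ashton, w=225) → cum 435  ≥ 365 → median here
  mile 34 (Holt, w=45) → cum 480
  mile 59 (Granby, w=250) → cum 730
Optimal location: mile 28.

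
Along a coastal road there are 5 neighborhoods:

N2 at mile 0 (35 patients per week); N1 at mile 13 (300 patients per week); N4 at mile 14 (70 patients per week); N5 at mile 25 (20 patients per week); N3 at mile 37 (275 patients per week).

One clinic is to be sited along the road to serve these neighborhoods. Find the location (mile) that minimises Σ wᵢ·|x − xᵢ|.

For a sum of weighted absolute distances on a line, the optimum is the weighted median (not the mean). Total weight W = 700; half-weight = 350.
Sort by position and accumulate weight:
  mile 0 (N2, w=35) → cum 35
  mile 13 (N1, w=300) → cum 335
  mile 14 (N4, w=70) → cum 405  ≥ 350 → median here
  mile 25 (N5, w=20) → cum 425
  mile 37 (N3, w=275) → cum 700
Optimal location: mile 14.

x = 14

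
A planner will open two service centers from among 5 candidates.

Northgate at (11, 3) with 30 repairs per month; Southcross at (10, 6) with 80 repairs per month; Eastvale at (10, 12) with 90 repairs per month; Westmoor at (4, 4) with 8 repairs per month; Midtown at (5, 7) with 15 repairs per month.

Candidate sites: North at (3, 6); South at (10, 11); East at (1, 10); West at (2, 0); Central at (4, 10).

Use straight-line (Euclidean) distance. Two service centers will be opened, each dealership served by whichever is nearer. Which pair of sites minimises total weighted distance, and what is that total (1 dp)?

{North, South}, total 783.3

Evaluate every pair (each demand assigned to the nearer of the two):
  {North, South}: total = 783.3
  {South, Central}: total = 827.3
  {South, East}: total = 860.5
  {South, West}: total = 863.7
  {North, Central}: total = 1437.0
  {West, Central}: total = 1513.9
  {East, Central}: total = 1538.5
  {North, East}: total = 1697.5
  {North, West}: total = 1697.5
  {East, West}: total = 2013.0
Best pair: {North, South} with total 783.3.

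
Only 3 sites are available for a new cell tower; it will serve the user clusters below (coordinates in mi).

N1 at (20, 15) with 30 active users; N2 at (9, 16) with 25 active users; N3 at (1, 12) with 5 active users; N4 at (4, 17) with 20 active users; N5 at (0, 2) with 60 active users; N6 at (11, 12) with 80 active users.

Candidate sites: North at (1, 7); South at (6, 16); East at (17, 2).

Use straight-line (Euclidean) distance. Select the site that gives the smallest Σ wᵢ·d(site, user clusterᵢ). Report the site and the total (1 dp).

South, total 1998.9 mi

Total weighted distance at each candidate:
  North (1, 7): total = 2353.7
  South (6, 16): total = 1998.9
  East (17, 2): total = 3247.6
Minimum is at South with total 1998.9 mi.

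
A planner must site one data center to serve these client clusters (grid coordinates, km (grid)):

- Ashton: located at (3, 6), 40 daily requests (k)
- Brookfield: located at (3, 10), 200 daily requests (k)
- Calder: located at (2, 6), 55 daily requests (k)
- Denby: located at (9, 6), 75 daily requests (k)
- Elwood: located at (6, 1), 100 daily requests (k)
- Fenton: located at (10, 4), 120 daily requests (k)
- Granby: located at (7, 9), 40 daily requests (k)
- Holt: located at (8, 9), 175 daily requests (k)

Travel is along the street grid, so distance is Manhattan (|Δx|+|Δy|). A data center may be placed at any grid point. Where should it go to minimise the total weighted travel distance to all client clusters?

(7, 9)

Manhattan distance separates: Σwᵢ(|x−xᵢ|+|y−yᵢ|) = Σwᵢ|x−xᵢ| + Σwᵢ|y−yᵢ|, so x and y are optimised independently as 1-D weighted medians.
Total weight W = 805; half = 402.5.
x-coordinate, sorted with cumulative weight:
  x=2 (Calder, w=55) cum 55
  x=3 (Ashton, w=40) cum 95
  x=3 (Brookfield, w=200) cum 295
  x=6 (Elwood, w=100) cum 395
  x=7 (Granby, w=40) cum 435  ← median
  x=8 (Holt, w=175) cum 610
  x=9 (Denby, w=75) cum 685
  x=10 (Fenton, w=120) cum 805
⇒ x* = 7
y-coordinate, sorted with cumulative weight:
  y=1 (Elwood, w=100) cum 100
  y=4 (Fenton, w=120) cum 220
  y=6 (Ashton, w=40) cum 260
  y=6 (Calder, w=55) cum 315
  y=6 (Denby, w=75) cum 390
  y=9 (Granby, w=40) cum 430  ← median
  y=9 (Holt, w=175) cum 605
  y=10 (Brookfield, w=200) cum 805
⇒ y* = 9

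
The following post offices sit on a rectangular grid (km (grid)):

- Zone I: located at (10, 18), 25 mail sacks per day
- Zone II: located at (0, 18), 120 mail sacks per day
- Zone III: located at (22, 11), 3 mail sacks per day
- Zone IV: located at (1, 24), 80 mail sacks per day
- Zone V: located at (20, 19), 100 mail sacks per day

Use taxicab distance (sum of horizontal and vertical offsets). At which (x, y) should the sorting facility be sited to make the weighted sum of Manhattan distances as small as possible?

Manhattan distance separates: Σwᵢ(|x−xᵢ|+|y−yᵢ|) = Σwᵢ|x−xᵢ| + Σwᵢ|y−yᵢ|, so x and y are optimised independently as 1-D weighted medians.
Total weight W = 328; half = 164.
x-coordinate, sorted with cumulative weight:
  x=0 (Zone II, w=120) cum 120
  x=1 (Zone IV, w=80) cum 200  ← median
  x=10 (Zone I, w=25) cum 225
  x=20 (Zone V, w=100) cum 325
  x=22 (Zone III, w=3) cum 328
⇒ x* = 1
y-coordinate, sorted with cumulative weight:
  y=11 (Zone III, w=3) cum 3
  y=18 (Zone I, w=25) cum 28
  y=18 (Zone II, w=120) cum 148
  y=19 (Zone V, w=100) cum 248  ← median
  y=24 (Zone IV, w=80) cum 328
⇒ y* = 19

(1, 19)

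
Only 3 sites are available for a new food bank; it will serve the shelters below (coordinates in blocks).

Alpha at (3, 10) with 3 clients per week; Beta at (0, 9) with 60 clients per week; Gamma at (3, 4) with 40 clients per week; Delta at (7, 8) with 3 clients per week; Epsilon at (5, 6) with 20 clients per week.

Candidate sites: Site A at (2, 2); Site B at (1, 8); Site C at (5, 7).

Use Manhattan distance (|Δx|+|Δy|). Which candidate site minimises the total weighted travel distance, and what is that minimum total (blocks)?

Total weighted distance at each candidate:
  Site A (2, 2): total = 860
  Site B (1, 8): total = 510
  Site C (5, 7): total = 664
Minimum is at Site B with total 510 blocks.

Site B, total 510 blocks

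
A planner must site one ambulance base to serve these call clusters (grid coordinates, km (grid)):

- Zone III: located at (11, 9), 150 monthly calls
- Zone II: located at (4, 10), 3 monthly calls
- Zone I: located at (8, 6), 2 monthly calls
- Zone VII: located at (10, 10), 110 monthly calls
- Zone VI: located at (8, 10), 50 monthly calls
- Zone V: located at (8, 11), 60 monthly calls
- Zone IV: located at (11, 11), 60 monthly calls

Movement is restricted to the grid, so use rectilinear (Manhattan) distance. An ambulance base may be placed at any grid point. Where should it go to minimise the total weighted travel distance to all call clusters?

Manhattan distance separates: Σwᵢ(|x−xᵢ|+|y−yᵢ|) = Σwᵢ|x−xᵢ| + Σwᵢ|y−yᵢ|, so x and y are optimised independently as 1-D weighted medians.
Total weight W = 435; half = 217.5.
x-coordinate, sorted with cumulative weight:
  x=4 (Zone II, w=3) cum 3
  x=8 (Zone I, w=2) cum 5
  x=8 (Zone VI, w=50) cum 55
  x=8 (Zone V, w=60) cum 115
  x=10 (Zone VII, w=110) cum 225  ← median
  x=11 (Zone III, w=150) cum 375
  x=11 (Zone IV, w=60) cum 435
⇒ x* = 10
y-coordinate, sorted with cumulative weight:
  y=6 (Zone I, w=2) cum 2
  y=9 (Zone III, w=150) cum 152
  y=10 (Zone II, w=3) cum 155
  y=10 (Zone VII, w=110) cum 265  ← median
  y=10 (Zone VI, w=50) cum 315
  y=11 (Zone V, w=60) cum 375
  y=11 (Zone IV, w=60) cum 435
⇒ y* = 10

(10, 10)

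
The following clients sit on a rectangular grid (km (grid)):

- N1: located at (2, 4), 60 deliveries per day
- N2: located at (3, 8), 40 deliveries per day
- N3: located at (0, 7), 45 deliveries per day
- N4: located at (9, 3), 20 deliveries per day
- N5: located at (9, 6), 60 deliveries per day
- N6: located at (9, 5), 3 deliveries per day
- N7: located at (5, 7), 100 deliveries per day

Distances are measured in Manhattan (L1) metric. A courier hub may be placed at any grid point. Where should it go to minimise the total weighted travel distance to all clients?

Manhattan distance separates: Σwᵢ(|x−xᵢ|+|y−yᵢ|) = Σwᵢ|x−xᵢ| + Σwᵢ|y−yᵢ|, so x and y are optimised independently as 1-D weighted medians.
Total weight W = 328; half = 164.
x-coordinate, sorted with cumulative weight:
  x=0 (N3, w=45) cum 45
  x=2 (N1, w=60) cum 105
  x=3 (N2, w=40) cum 145
  x=5 (N7, w=100) cum 245  ← median
  x=9 (N4, w=20) cum 265
  x=9 (N5, w=60) cum 325
  x=9 (N6, w=3) cum 328
⇒ x* = 5
y-coordinate, sorted with cumulative weight:
  y=3 (N4, w=20) cum 20
  y=4 (N1, w=60) cum 80
  y=5 (N6, w=3) cum 83
  y=6 (N5, w=60) cum 143
  y=7 (N3, w=45) cum 188  ← median
  y=7 (N7, w=100) cum 288
  y=8 (N2, w=40) cum 328
⇒ y* = 7

(5, 7)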